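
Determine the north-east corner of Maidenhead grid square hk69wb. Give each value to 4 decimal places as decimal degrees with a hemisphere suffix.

Field H=7, K=10: +7·20° lon, +10·10° lat → SW at lon -40°, lat 10°.
Square 6, 9: +6·2° lon, +9·1° lat → SW at lon -28°, lat 19°.
Subsquare w=22, b=1: +22·0.0833333° lon, +1·0.0416667° lat → SW at lon -26.1667°, lat 19.0417°.
Cell spans 0.0833333° lon × 0.0416667° lat. NE corner is SW corner plus one full cell.
latitude 19.0833° N, longitude 26.0833° W.

19.0833° N, 26.0833° W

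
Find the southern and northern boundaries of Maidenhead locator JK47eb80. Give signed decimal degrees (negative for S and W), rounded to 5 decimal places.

17.04167, 17.04583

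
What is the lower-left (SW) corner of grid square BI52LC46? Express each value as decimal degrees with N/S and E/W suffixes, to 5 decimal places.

7.89167° S, 149.05000° W

Field B=1, I=8: +1·20° lon, +8·10° lat → SW at lon -160°, lat -10°.
Square 5, 2: +5·2° lon, +2·1° lat → SW at lon -150°, lat -8°.
Subsquare l=11, c=2: +11·0.0833333° lon, +2·0.0416667° lat → SW at lon -149.083°, lat -7.91667°.
Extended square 4, 6: +4·0.00833333° lon, +6·0.00416667° lat → SW at lon -149.05°, lat -7.89167°.
latitude 7.89167° S, longitude 149.05000° W.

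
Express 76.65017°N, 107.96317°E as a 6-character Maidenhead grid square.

OQ36xp

Add 180° to longitude and 90° to latitude: 287.9632, 166.6502.
Field: 287.9632/20 → 14 → O, 166.6502/10 → 16 → Q; chars OQ.
Square: 7.9632/2 → 3, 6.6502/1 → 6; chars 36.
Subsquare: 1.9632/0.0833333 → 23 → x, 0.6502/0.0416667 → 15 → p; chars xp.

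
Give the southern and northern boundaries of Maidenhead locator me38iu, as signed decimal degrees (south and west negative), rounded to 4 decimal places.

-41.1667, -41.1250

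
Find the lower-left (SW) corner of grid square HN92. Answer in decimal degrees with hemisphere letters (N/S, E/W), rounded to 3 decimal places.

42.000° N, 22.000° W

Field H=7, N=13: +7·20° lon, +13·10° lat → SW at lon -40°, lat 40°.
Square 9, 2: +9·2° lon, +2·1° lat → SW at lon -22°, lat 42°.
latitude 42.000° N, longitude 22.000° W.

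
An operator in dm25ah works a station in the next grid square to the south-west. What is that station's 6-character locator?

DM15xg

Longitude subsquare a = 0; −1 → -1, wraps to 23 = x, carry into square.
Longitude square 2; −1 → 1.
Latitude subsquare h = 7; −1 → 6 = g.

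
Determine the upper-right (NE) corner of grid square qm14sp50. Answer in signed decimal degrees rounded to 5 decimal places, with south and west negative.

Field Q=16, M=12: +16·20° lon, +12·10° lat → SW at lon 140°, lat 30°.
Square 1, 4: +1·2° lon, +4·1° lat → SW at lon 142°, lat 34°.
Subsquare s=18, p=15: +18·0.0833333° lon, +15·0.0416667° lat → SW at lon 143.5°, lat 34.625°.
Extended square 5, 0: +5·0.00833333° lon, +0·0.00416667° lat → SW at lon 143.542°, lat 34.625°.
Cell spans 0.00833333° lon × 0.00416667° lat. NE corner is SW corner plus one full cell.
latitude 34.62917, longitude 143.55000.

34.62917, 143.55000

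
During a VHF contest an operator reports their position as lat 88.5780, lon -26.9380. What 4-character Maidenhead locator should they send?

HR68

Shift to the Maidenhead origin (180°W, 90°S): lon 153.06, lat 178.58.
Field (20°×10°, letters A–R): 153.06/20 → 7 → H, 178.58/10 → 17 → R; chars HR.
Square (2°×1°, digits 0–9): 13.06/2 → 6, 8.58/1 → 8; chars 68.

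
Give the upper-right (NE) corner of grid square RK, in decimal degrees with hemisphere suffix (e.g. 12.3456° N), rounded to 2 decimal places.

Field R=17, K=10: +17·20° lon, +10·10° lat → SW at lon 160°, lat 10°.
Cell spans 20° lon × 10° lat. NE corner is SW corner plus one full cell.
latitude 20.00° N, longitude 180.00° E.

20.00° N, 180.00° E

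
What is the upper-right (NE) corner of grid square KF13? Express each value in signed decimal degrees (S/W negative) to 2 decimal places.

-36.00, 24.00

Field K=10, F=5: +10·20° lon, +5·10° lat → SW at lon 20°, lat -40°.
Square 1, 3: +1·2° lon, +3·1° lat → SW at lon 22°, lat -37°.
Cell spans 2° lon × 1° lat. NE corner is SW corner plus one full cell.
latitude -36.00, longitude 24.00.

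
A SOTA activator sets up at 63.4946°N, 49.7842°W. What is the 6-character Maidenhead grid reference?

GP53cl

Add 180° to longitude and 90° to latitude: 130.2158, 153.4946.
Field (20°×10°, letters A–R): 130.2158/20 → 6 → G, 153.4946/10 → 15 → P; chars GP.
Square (2°×1°, digits 0–9): 10.2158/2 → 5, 3.4946/1 → 3; chars 53.
Subsquare (5′×2.5′, letters a–x): 0.2158/0.0833333 → 2 → c, 0.4946/0.0416667 → 11 → l; chars cl.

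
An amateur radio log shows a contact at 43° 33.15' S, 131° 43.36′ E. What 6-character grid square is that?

PE56uk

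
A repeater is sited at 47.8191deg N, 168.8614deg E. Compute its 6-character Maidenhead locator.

RN47kt

Offset from 180°W / 90°S: lon 348.8614°, lat 137.8191°.
Field: lon ⌊348.8614/20⌋ = 17 → R; lat ⌊137.8191/10⌋ = 13 → N.
Square: lon ⌊8.8614/2⌋ = 4; lat ⌊7.8191/1⌋ = 7.
Subsquare: lon ⌊0.8614/0.0833333⌋ = 10 → k; lat ⌊0.8191/0.0416667⌋ = 19 → t.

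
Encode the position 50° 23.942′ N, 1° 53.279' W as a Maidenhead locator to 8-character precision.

IO90bj35

Offset from 180°W / 90°S: lon 178.11202°, lat 140.39903°.
Field: 178.11202/20 → 8 → I, 140.39903/10 → 14 → O; chars IO.
Square: 18.11202/2 → 9, 0.39903/1 → 0; chars 90.
Subsquare: 0.11202/0.0833333 → 1 → b, 0.39903/0.0416667 → 9 → j; chars bj.
Extended square: 0.02868/0.00833333 → 3, 0.02403/0.00416667 → 5; chars 35.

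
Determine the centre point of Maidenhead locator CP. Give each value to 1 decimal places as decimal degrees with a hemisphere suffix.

Field C=2, P=15: +2·20° lon, +15·10° lat → SW at lon -140°, lat 60°.
Cell spans 20° lon × 10° lat. Centre is SW corner plus half of each.
latitude 65.0° N, longitude 130.0° W.

65.0° N, 130.0° W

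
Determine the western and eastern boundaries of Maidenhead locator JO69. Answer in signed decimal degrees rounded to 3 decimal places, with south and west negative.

12.000, 14.000

Field J=9, O=14: +9·20° lon, +14·10° lat → SW at lon 0°, lat 50°.
Square 6, 9: +6·2° lon, +9·1° lat → SW at lon 12°, lat 59°.
Cell spans 2° lon × 1° lat.
west 12.000, east 14.000.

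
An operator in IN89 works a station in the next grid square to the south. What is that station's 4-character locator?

IN88

Latitude square 9; −1 → 8.
The longitude characters are unchanged.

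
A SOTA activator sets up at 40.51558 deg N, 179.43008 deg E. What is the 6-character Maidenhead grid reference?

Offset from 180°W / 90°S: lon 359.4301°, lat 130.5156°.
Field (20°×10°, letters A–R): 359.4301/20 → 17 → R, 130.5156/10 → 13 → N; chars RN.
Square (2°×1°, digits 0–9): 19.4301/2 → 9, 0.5156/1 → 0; chars 90.
Subsquare (5′×2.5′, letters a–x): 1.4301/0.0833333 → 17 → r, 0.5156/0.0416667 → 12 → m; chars rm.

RN90rm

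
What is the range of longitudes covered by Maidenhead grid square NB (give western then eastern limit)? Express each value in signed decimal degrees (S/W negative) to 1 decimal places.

Field N=13, B=1: +13·20° lon, +1·10° lat → SW at lon 80°, lat -80°.
Cell spans 20° lon × 10° lat.
west 80.0, east 100.0.

80.0, 100.0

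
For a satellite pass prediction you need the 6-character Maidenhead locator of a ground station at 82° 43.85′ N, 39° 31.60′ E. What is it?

KR92sr

Shift to the Maidenhead origin (180°W, 90°S): lon 219.5267, lat 172.7308.
Field (20°×10°, letters A–R): 219.5267/20 → 10 → K, 172.7308/10 → 17 → R; chars KR.
Square (2°×1°, digits 0–9): 19.5267/2 → 9, 2.7308/1 → 2; chars 92.
Subsquare (5′×2.5′, letters a–x): 1.5267/0.0833333 → 18 → s, 0.7308/0.0416667 → 17 → r; chars sr.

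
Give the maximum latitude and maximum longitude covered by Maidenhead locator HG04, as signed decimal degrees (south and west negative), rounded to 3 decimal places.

Field H=7, G=6: +7·20° lon, +6·10° lat → SW at lon -40°, lat -30°.
Square 0, 4: +0·2° lon, +4·1° lat → SW at lon -40°, lat -26°.
Cell spans 2° lon × 1° lat. NE corner is SW corner plus one full cell.
latitude -25.000, longitude -38.000.

-25.000, -38.000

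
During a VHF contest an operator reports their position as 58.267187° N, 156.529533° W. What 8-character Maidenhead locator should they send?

BO18rg64

Offset from 180°W / 90°S: lon 23.47047°, lat 148.26719°.
Field (20°×10°, letters A–R): 23.47047/20 → 1 → B, 148.26719/10 → 14 → O; chars BO.
Square (2°×1°, digits 0–9): 3.47047/2 → 1, 8.26719/1 → 8; chars 18.
Subsquare (5′×2.5′, letters a–x): 1.47047/0.0833333 → 17 → r, 0.26719/0.0416667 → 6 → g; chars rg.
Extended square (30″×15″, digits 0–9): 0.05380/0.00833333 → 6, 0.01719/0.00416667 → 4; chars 64.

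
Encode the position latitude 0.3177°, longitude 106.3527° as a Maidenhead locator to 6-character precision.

Shift to the Maidenhead origin (180°W, 90°S): lon 286.3527, lat 90.3177.
Field: 286.3527/20 → 14 → O, 90.3177/10 → 9 → J; chars OJ.
Square: 6.3527/2 → 3, 0.3177/1 → 0; chars 30.
Subsquare: 0.3527/0.0833333 → 4 → e, 0.3177/0.0416667 → 7 → h; chars eh.

OJ30eh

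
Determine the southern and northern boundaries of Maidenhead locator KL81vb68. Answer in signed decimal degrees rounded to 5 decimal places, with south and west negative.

Field K=10, L=11: +10·20° lon, +11·10° lat → SW at lon 20°, lat 20°.
Square 8, 1: +8·2° lon, +1·1° lat → SW at lon 36°, lat 21°.
Subsquare v=21, b=1: +21·0.0833333° lon, +1·0.0416667° lat → SW at lon 37.75°, lat 21.0417°.
Extended square 6, 8: +6·0.00833333° lon, +8·0.00416667° lat → SW at lon 37.8°, lat 21.075°.
Cell spans 0.00833333° lon × 0.00416667° lat.
south 21.07500, north 21.07917.

21.07500, 21.07917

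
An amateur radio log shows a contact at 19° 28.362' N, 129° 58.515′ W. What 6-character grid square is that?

Add 180° to longitude and 90° to latitude: 50.0248, 109.4727.
Field (20°×10°, letters A–R): lon ⌊50.0248/20⌋ = 2 → C; lat ⌊109.4727/10⌋ = 10 → K.
Square (2°×1°, digits 0–9): lon ⌊10.0248/2⌋ = 5; lat ⌊9.4727/1⌋ = 9.
Subsquare (5′×2.5′, letters a–x): lon ⌊0.0248/0.0833333⌋ = 0 → a; lat ⌊0.4727/0.0416667⌋ = 11 → l.

CK59al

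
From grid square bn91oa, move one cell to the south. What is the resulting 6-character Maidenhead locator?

Latitude subsquare a = 0; −1 → -1, wraps to 23 = x, carry into square.
Latitude square 1; −1 → 0.
The longitude characters are unchanged.

BN90ox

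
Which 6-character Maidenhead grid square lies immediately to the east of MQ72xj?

MQ82aj

Longitude subsquare x = 23; +1 → 24, wraps to 0 = a, carry into square.
Longitude square 7; +1 → 8.
The latitude characters are unchanged.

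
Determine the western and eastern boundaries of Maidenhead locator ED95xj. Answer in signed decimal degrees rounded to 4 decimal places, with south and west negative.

Field E=4, D=3: +4·20° lon, +3·10° lat → SW at lon -100°, lat -60°.
Square 9, 5: +9·2° lon, +5·1° lat → SW at lon -82°, lat -55°.
Subsquare x=23, j=9: +23·0.0833333° lon, +9·0.0416667° lat → SW at lon -80.0833°, lat -54.625°.
Cell spans 0.0833333° lon × 0.0416667° lat.
west -80.0833, east -80.0000.

-80.0833, -80.0000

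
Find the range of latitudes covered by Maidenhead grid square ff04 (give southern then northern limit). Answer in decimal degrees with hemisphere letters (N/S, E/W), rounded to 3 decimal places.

Field F=5, F=5: +5·20° lon, +5·10° lat → SW at lon -80°, lat -40°.
Square 0, 4: +0·2° lon, +4·1° lat → SW at lon -80°, lat -36°.
Cell spans 2° lon × 1° lat.
south 36.000° S, north 35.000° S.

36.000° S, 35.000° S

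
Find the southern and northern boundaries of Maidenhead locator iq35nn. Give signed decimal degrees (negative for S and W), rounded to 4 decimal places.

75.5417, 75.5833

Field I=8, Q=16: +8·20° lon, +16·10° lat → SW at lon -20°, lat 70°.
Square 3, 5: +3·2° lon, +5·1° lat → SW at lon -14°, lat 75°.
Subsquare n=13, n=13: +13·0.0833333° lon, +13·0.0416667° lat → SW at lon -12.9167°, lat 75.5417°.
Cell spans 0.0833333° lon × 0.0416667° lat.
south 75.5417, north 75.5833.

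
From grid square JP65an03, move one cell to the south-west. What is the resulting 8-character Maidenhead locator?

Longitude extended square 0; −1 → -1, wraps to 9, carry into subsquare.
Longitude subsquare a = 0; −1 → -1, wraps to 23 = x, carry into square.
Longitude square 6; −1 → 5.
Latitude extended square 3; −1 → 2.

JP55xn92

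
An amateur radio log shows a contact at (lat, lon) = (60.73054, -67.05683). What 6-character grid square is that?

FP60lr

Shift to the Maidenhead origin (180°W, 90°S): lon 112.9432, lat 150.7305.
Field: 112.9432/20 → 5 → F, 150.7305/10 → 15 → P; chars FP.
Square: 12.9432/2 → 6, 0.7305/1 → 0; chars 60.
Subsquare: 0.9432/0.0833333 → 11 → l, 0.7305/0.0416667 → 17 → r; chars lr.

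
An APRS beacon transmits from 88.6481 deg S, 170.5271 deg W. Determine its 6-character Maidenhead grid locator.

AA41ri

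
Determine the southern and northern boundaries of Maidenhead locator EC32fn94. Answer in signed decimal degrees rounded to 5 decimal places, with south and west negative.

Field E=4, C=2: +4·20° lon, +2·10° lat → SW at lon -100°, lat -70°.
Square 3, 2: +3·2° lon, +2·1° lat → SW at lon -94°, lat -68°.
Subsquare f=5, n=13: +5·0.0833333° lon, +13·0.0416667° lat → SW at lon -93.5833°, lat -67.4583°.
Extended square 9, 4: +9·0.00833333° lon, +4·0.00416667° lat → SW at lon -93.5083°, lat -67.4417°.
Cell spans 0.00833333° lon × 0.00416667° lat.
south -67.44167, north -67.43750.

-67.44167, -67.43750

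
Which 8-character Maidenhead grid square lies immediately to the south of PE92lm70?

PE92ll79

Latitude extended square 0; −1 → -1, wraps to 9, carry into subsquare.
Latitude subsquare m = 12; −1 → 11 = l.
The longitude characters are unchanged.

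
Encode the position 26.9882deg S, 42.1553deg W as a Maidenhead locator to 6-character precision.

GG83wa

Offset from 180°W / 90°S: lon 137.8447°, lat 63.0118°.
Field (20°×10°, letters A–R): 137.8447/20 → 6 → G, 63.0118/10 → 6 → G; chars GG.
Square (2°×1°, digits 0–9): 17.8447/2 → 8, 3.0118/1 → 3; chars 83.
Subsquare (5′×2.5′, letters a–x): 1.8447/0.0833333 → 22 → w, 0.0118/0.0416667 → 0 → a; chars wa.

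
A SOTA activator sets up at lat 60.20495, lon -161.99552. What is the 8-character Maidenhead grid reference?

Shift to the Maidenhead origin (180°W, 90°S): lon 18.00448, lat 150.20495.
Field: 18.00448/20 → 0 → A, 150.20495/10 → 15 → P; chars AP.
Square: 18.00448/2 → 9, 0.20495/1 → 0; chars 90.
Subsquare: 0.00448/0.0833333 → 0 → a, 0.20495/0.0416667 → 4 → e; chars ae.
Extended square: 0.00448/0.00833333 → 0, 0.03828/0.00416667 → 9; chars 09.

AP90ae09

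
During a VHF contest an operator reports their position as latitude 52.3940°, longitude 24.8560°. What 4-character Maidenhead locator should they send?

Add 180° to longitude and 90° to latitude: 204.86, 142.39.
Field: 204.86/20 → 10 → K, 142.39/10 → 14 → O; chars KO.
Square: 4.86/2 → 2, 2.39/1 → 2; chars 22.

KO22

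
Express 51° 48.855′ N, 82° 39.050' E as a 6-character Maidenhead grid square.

Add 180° to longitude and 90° to latitude: 262.6508, 141.8143.
Field (20°×10°, letters A–R): 262.6508/20 → 13 → N, 141.8143/10 → 14 → O; chars NO.
Square (2°×1°, digits 0–9): 2.6508/2 → 1, 1.8143/1 → 1; chars 11.
Subsquare (5′×2.5′, letters a–x): 0.6508/0.0833333 → 7 → h, 0.8143/0.0416667 → 19 → t; chars ht.

NO11ht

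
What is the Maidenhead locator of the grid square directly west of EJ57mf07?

Longitude extended square 0; −1 → -1, wraps to 9, carry into subsquare.
Longitude subsquare m = 12; −1 → 11 = l.
The latitude characters are unchanged.

EJ57lf97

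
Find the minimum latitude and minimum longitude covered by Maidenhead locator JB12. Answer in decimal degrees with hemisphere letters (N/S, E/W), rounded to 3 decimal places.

Field J=9, B=1: +9·20° lon, +1·10° lat → SW at lon 0°, lat -80°.
Square 1, 2: +1·2° lon, +2·1° lat → SW at lon 2°, lat -78°.
latitude 78.000° S, longitude 2.000° E.

78.000° S, 2.000° E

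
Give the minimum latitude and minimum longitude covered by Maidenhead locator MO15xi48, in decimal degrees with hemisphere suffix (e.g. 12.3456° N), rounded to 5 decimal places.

Field M=12, O=14: +12·20° lon, +14·10° lat → SW at lon 60°, lat 50°.
Square 1, 5: +1·2° lon, +5·1° lat → SW at lon 62°, lat 55°.
Subsquare x=23, i=8: +23·0.0833333° lon, +8·0.0416667° lat → SW at lon 63.9167°, lat 55.3333°.
Extended square 4, 8: +4·0.00833333° lon, +8·0.00416667° lat → SW at lon 63.95°, lat 55.3667°.
latitude 55.36667° N, longitude 63.95000° E.

55.36667° N, 63.95000° E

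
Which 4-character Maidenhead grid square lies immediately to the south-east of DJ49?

DJ58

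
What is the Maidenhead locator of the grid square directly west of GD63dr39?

Longitude extended square 3; −1 → 2.
The latitude characters are unchanged.

GD63dr29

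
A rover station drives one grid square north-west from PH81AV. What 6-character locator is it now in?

PH71xw

Longitude subsquare a = 0; −1 → -1, wraps to 23 = x, carry into square.
Longitude square 8; −1 → 7.
Latitude subsquare v = 21; +1 → 22 = w.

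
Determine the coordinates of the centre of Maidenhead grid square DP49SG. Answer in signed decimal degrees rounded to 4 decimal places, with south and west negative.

69.2708, -110.4583

Field D=3, P=15: +3·20° lon, +15·10° lat → SW at lon -120°, lat 60°.
Square 4, 9: +4·2° lon, +9·1° lat → SW at lon -112°, lat 69°.
Subsquare s=18, g=6: +18·0.0833333° lon, +6·0.0416667° lat → SW at lon -110.5°, lat 69.25°.
Cell spans 0.0833333° lon × 0.0416667° lat. Centre is SW corner plus half of each.
latitude 69.2708, longitude -110.4583.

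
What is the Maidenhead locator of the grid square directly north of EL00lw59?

EL00lx50

Latitude extended square 9; +1 → 10, wraps to 0, carry into subsquare.
Latitude subsquare w = 22; +1 → 23 = x.
The longitude characters are unchanged.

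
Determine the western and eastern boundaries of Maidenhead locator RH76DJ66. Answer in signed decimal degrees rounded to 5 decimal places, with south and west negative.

Field R=17, H=7: +17·20° lon, +7·10° lat → SW at lon 160°, lat -20°.
Square 7, 6: +7·2° lon, +6·1° lat → SW at lon 174°, lat -14°.
Subsquare d=3, j=9: +3·0.0833333° lon, +9·0.0416667° lat → SW at lon 174.25°, lat -13.625°.
Extended square 6, 6: +6·0.00833333° lon, +6·0.00416667° lat → SW at lon 174.3°, lat -13.6°.
Cell spans 0.00833333° lon × 0.00416667° lat.
west 174.30000, east 174.30833.

174.30000, 174.30833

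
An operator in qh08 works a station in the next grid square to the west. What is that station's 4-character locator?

PH98

Longitude square 0; −1 → -1, wraps to 9, carry into field.
Longitude field Q = 16; −1 → 15 = P.
The latitude characters are unchanged.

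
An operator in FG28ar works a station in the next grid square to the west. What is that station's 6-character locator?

Longitude subsquare a = 0; −1 → -1, wraps to 23 = x, carry into square.
Longitude square 2; −1 → 1.
The latitude characters are unchanged.

FG18xr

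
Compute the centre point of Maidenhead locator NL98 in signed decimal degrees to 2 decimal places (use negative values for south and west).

28.50, 99.00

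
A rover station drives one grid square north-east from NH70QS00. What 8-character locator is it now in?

NH70qs11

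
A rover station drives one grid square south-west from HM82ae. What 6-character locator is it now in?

HM72xd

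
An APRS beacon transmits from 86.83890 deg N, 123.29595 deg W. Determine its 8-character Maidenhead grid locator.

Shift to the Maidenhead origin (180°W, 90°S): lon 56.70405, lat 176.83890.
Field: lon ⌊56.70405/20⌋ = 2 → C; lat ⌊176.83890/10⌋ = 17 → R.
Square: lon ⌊16.70405/2⌋ = 8; lat ⌊6.83890/1⌋ = 6.
Subsquare: lon ⌊0.70405/0.0833333⌋ = 8 → i; lat ⌊0.83890/0.0416667⌋ = 20 → u.
Extended square: lon ⌊0.03738/0.00833333⌋ = 4; lat ⌊0.00557/0.00416667⌋ = 1.

CR86iu41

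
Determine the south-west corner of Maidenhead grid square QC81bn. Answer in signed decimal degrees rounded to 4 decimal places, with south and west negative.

-68.4583, 156.0833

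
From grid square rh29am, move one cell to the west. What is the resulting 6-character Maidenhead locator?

RH19xm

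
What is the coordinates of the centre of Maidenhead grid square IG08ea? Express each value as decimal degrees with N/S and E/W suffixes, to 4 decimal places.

Field I=8, G=6: +8·20° lon, +6·10° lat → SW at lon -20°, lat -30°.
Square 0, 8: +0·2° lon, +8·1° lat → SW at lon -20°, lat -22°.
Subsquare e=4, a=0: +4·0.0833333° lon, +0·0.0416667° lat → SW at lon -19.6667°, lat -22°.
Cell spans 0.0833333° lon × 0.0416667° lat. Centre is SW corner plus half of each.
latitude 21.9792° S, longitude 19.6250° W.

21.9792° S, 19.6250° W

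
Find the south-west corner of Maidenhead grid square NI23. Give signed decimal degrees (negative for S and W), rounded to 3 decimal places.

-7.000, 84.000

Field N=13, I=8: +13·20° lon, +8·10° lat → SW at lon 80°, lat -10°.
Square 2, 3: +2·2° lon, +3·1° lat → SW at lon 84°, lat -7°.
latitude -7.000, longitude 84.000.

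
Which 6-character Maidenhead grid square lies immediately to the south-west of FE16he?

Longitude subsquare h = 7; −1 → 6 = g.
Latitude subsquare e = 4; −1 → 3 = d.

FE16gd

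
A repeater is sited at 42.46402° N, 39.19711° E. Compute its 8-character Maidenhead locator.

Shift to the Maidenhead origin (180°W, 90°S): lon 219.19711, lat 132.46402.
Field (20°×10°, letters A–R): lon ⌊219.19711/20⌋ = 10 → K; lat ⌊132.46402/10⌋ = 13 → N.
Square (2°×1°, digits 0–9): lon ⌊19.19711/2⌋ = 9; lat ⌊2.46402/1⌋ = 2.
Subsquare (5′×2.5′, letters a–x): lon ⌊1.19711/0.0833333⌋ = 14 → o; lat ⌊0.46402/0.0416667⌋ = 11 → l.
Extended square (30″×15″, digits 0–9): lon ⌊0.03044/0.00833333⌋ = 3; lat ⌊0.00569/0.00416667⌋ = 1.

KN92ol31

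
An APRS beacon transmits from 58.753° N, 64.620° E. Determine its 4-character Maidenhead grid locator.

MO28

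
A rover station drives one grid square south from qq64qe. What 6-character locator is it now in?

QQ64qd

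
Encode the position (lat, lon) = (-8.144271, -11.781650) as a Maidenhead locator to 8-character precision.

II41cu65

Add 180° to longitude and 90° to latitude: 168.21835, 81.85573.
Field: lon ⌊168.21835/20⌋ = 8 → I; lat ⌊81.85573/10⌋ = 8 → I.
Square: lon ⌊8.21835/2⌋ = 4; lat ⌊1.85573/1⌋ = 1.
Subsquare: lon ⌊0.21835/0.0833333⌋ = 2 → c; lat ⌊0.85573/0.0416667⌋ = 20 → u.
Extended square: lon ⌊0.05168/0.00833333⌋ = 6; lat ⌊0.02240/0.00416667⌋ = 5.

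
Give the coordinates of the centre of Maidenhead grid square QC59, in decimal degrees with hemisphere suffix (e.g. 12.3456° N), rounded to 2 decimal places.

60.50° S, 151.00° E

Field Q=16, C=2: +16·20° lon, +2·10° lat → SW at lon 140°, lat -70°.
Square 5, 9: +5·2° lon, +9·1° lat → SW at lon 150°, lat -61°.
Cell spans 2° lon × 1° lat. Centre is SW corner plus half of each.
latitude 60.50° S, longitude 151.00° E.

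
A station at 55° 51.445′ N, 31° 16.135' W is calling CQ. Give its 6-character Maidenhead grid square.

HO45iu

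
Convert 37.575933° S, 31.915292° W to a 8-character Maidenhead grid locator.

Shift to the Maidenhead origin (180°W, 90°S): lon 148.08471, lat 52.42407.
Field: 148.08471/20 → 7 → H, 52.42407/10 → 5 → F; chars HF.
Square: 8.08471/2 → 4, 2.42407/1 → 2; chars 42.
Subsquare: 0.08471/0.0833333 → 1 → b, 0.42407/0.0416667 → 10 → k; chars bk.
Extended square: 0.00137/0.00833333 → 0, 0.00740/0.00416667 → 1; chars 01.

HF42bk01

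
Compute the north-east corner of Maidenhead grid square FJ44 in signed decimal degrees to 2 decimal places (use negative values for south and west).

Field F=5, J=9: +5·20° lon, +9·10° lat → SW at lon -80°, lat 0°.
Square 4, 4: +4·2° lon, +4·1° lat → SW at lon -72°, lat 4°.
Cell spans 2° lon × 1° lat. NE corner is SW corner plus one full cell.
latitude 5.00, longitude -70.00.

5.00, -70.00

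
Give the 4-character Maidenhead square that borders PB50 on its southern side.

PA59

Latitude square 0; −1 → -1, wraps to 9, carry into field.
Latitude field B = 1; −1 → 0 = A.
The longitude characters are unchanged.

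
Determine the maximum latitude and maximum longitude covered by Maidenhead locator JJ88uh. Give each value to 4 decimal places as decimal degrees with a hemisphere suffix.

Field J=9, J=9: +9·20° lon, +9·10° lat → SW at lon 0°, lat 0°.
Square 8, 8: +8·2° lon, +8·1° lat → SW at lon 16°, lat 8°.
Subsquare u=20, h=7: +20·0.0833333° lon, +7·0.0416667° lat → SW at lon 17.6667°, lat 8.29167°.
Cell spans 0.0833333° lon × 0.0416667° lat. NE corner is SW corner plus one full cell.
latitude 8.3333° N, longitude 17.7500° E.

8.3333° N, 17.7500° E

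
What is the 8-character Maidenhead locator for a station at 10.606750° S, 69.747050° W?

Shift to the Maidenhead origin (180°W, 90°S): lon 110.25295, lat 79.39325.
Field: lon ⌊110.25295/20⌋ = 5 → F; lat ⌊79.39325/10⌋ = 7 → H.
Square: lon ⌊10.25295/2⌋ = 5; lat ⌊9.39325/1⌋ = 9.
Subsquare: lon ⌊0.25295/0.0833333⌋ = 3 → d; lat ⌊0.39325/0.0416667⌋ = 9 → j.
Extended square: lon ⌊0.00295/0.00833333⌋ = 0; lat ⌊0.01825/0.00416667⌋ = 4.

FH59dj04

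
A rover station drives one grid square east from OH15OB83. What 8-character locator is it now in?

OH15ob93

Longitude extended square 8; +1 → 9.
The latitude characters are unchanged.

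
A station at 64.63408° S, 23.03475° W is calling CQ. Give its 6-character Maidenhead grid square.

HC85li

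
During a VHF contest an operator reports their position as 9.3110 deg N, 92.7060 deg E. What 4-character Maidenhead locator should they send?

NJ69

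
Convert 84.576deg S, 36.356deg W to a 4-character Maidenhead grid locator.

Offset from 180°W / 90°S: lon 143.64°, lat 5.42°.
Field (20°×10°, letters A–R): 143.64/20 → 7 → H, 5.42/10 → 0 → A; chars HA.
Square (2°×1°, digits 0–9): 3.64/2 → 1, 5.42/1 → 5; chars 15.

HA15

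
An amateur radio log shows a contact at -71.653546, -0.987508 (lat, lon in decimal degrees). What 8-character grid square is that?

Shift to the Maidenhead origin (180°W, 90°S): lon 179.01249, lat 18.34645.
Field (20°×10°, letters A–R): lon ⌊179.01249/20⌋ = 8 → I; lat ⌊18.34645/10⌋ = 1 → B.
Square (2°×1°, digits 0–9): lon ⌊19.01249/2⌋ = 9; lat ⌊8.34645/1⌋ = 8.
Subsquare (5′×2.5′, letters a–x): lon ⌊1.01249/0.0833333⌋ = 12 → m; lat ⌊0.34645/0.0416667⌋ = 8 → i.
Extended square (30″×15″, digits 0–9): lon ⌊0.01249/0.00833333⌋ = 1; lat ⌊0.01312/0.00416667⌋ = 3.

IB98mi13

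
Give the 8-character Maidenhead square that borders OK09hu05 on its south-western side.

OK09gu94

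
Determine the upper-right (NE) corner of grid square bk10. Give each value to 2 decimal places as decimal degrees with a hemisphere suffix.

11.00° N, 156.00° W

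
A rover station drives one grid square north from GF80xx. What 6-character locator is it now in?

GF81xa

Latitude subsquare x = 23; +1 → 24, wraps to 0 = a, carry into square.
Latitude square 0; +1 → 1.
The longitude characters are unchanged.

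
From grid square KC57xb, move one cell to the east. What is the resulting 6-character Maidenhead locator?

KC67ab

Longitude subsquare x = 23; +1 → 24, wraps to 0 = a, carry into square.
Longitude square 5; +1 → 6.
The latitude characters are unchanged.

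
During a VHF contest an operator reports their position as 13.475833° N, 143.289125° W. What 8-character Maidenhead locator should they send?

Offset from 180°W / 90°S: lon 36.71087°, lat 103.47583°.
Field: lon ⌊36.71087/20⌋ = 1 → B; lat ⌊103.47583/10⌋ = 10 → K.
Square: lon ⌊16.71087/2⌋ = 8; lat ⌊3.47583/1⌋ = 3.
Subsquare: lon ⌊0.71087/0.0833333⌋ = 8 → i; lat ⌊0.47583/0.0416667⌋ = 11 → l.
Extended square: lon ⌊0.04421/0.00833333⌋ = 5; lat ⌊0.01750/0.00416667⌋ = 4.

BK83il54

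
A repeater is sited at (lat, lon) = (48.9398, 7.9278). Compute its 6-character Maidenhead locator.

JN38xw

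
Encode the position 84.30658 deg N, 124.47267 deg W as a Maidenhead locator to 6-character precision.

CR74sh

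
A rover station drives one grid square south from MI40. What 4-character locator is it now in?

MH49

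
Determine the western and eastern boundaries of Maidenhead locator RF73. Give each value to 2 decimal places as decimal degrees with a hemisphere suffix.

174.00° E, 176.00° E

Field R=17, F=5: +17·20° lon, +5·10° lat → SW at lon 160°, lat -40°.
Square 7, 3: +7·2° lon, +3·1° lat → SW at lon 174°, lat -37°.
Cell spans 2° lon × 1° lat.
west 174.00° E, east 176.00° E.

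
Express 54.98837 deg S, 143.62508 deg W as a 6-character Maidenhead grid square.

BD85ea

Shift to the Maidenhead origin (180°W, 90°S): lon 36.3749, lat 35.0116.
Field (20°×10°, letters A–R): 36.3749/20 → 1 → B, 35.0116/10 → 3 → D; chars BD.
Square (2°×1°, digits 0–9): 16.3749/2 → 8, 5.0116/1 → 5; chars 85.
Subsquare (5′×2.5′, letters a–x): 0.3749/0.0833333 → 4 → e, 0.0116/0.0416667 → 0 → a; chars ea.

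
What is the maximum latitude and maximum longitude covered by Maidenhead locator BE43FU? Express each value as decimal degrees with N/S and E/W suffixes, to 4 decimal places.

46.1250° S, 151.5000° W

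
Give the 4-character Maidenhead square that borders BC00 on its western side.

AC90

Longitude square 0; −1 → -1, wraps to 9, carry into field.
Longitude field B = 1; −1 → 0 = A.
The latitude characters are unchanged.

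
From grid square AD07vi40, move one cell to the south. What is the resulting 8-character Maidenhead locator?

Latitude extended square 0; −1 → -1, wraps to 9, carry into subsquare.
Latitude subsquare i = 8; −1 → 7 = h.
The longitude characters are unchanged.

AD07vh49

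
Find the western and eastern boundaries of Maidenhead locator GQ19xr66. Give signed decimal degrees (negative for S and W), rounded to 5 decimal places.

-56.03333, -56.02500

Field G=6, Q=16: +6·20° lon, +16·10° lat → SW at lon -60°, lat 70°.
Square 1, 9: +1·2° lon, +9·1° lat → SW at lon -58°, lat 79°.
Subsquare x=23, r=17: +23·0.0833333° lon, +17·0.0416667° lat → SW at lon -56.0833°, lat 79.7083°.
Extended square 6, 6: +6·0.00833333° lon, +6·0.00416667° lat → SW at lon -56.0333°, lat 79.7333°.
Cell spans 0.00833333° lon × 0.00416667° lat.
west -56.03333, east -56.02500.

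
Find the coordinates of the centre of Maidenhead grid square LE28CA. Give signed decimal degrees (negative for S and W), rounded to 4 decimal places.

-41.9792, 44.2083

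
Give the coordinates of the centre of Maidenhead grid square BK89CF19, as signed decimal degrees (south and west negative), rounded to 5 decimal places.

19.24792, -143.82083

Field B=1, K=10: +1·20° lon, +10·10° lat → SW at lon -160°, lat 10°.
Square 8, 9: +8·2° lon, +9·1° lat → SW at lon -144°, lat 19°.
Subsquare c=2, f=5: +2·0.0833333° lon, +5·0.0416667° lat → SW at lon -143.833°, lat 19.2083°.
Extended square 1, 9: +1·0.00833333° lon, +9·0.00416667° lat → SW at lon -143.825°, lat 19.2458°.
Cell spans 0.00833333° lon × 0.00416667° lat. Centre is SW corner plus half of each.
latitude 19.24792, longitude -143.82083.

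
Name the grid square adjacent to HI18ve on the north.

HI18vf

Latitude subsquare e = 4; +1 → 5 = f.
The longitude characters are unchanged.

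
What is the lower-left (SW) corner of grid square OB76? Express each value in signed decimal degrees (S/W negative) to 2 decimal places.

-74.00, 114.00

Field O=14, B=1: +14·20° lon, +1·10° lat → SW at lon 100°, lat -80°.
Square 7, 6: +7·2° lon, +6·1° lat → SW at lon 114°, lat -74°.
latitude -74.00, longitude 114.00.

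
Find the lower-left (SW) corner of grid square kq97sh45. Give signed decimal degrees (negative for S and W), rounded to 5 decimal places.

Field K=10, Q=16: +10·20° lon, +16·10° lat → SW at lon 20°, lat 70°.
Square 9, 7: +9·2° lon, +7·1° lat → SW at lon 38°, lat 77°.
Subsquare s=18, h=7: +18·0.0833333° lon, +7·0.0416667° lat → SW at lon 39.5°, lat 77.2917°.
Extended square 4, 5: +4·0.00833333° lon, +5·0.00416667° lat → SW at lon 39.5333°, lat 77.3125°.
latitude 77.31250, longitude 39.53333.

77.31250, 39.53333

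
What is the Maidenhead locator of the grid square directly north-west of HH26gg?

Longitude subsquare g = 6; −1 → 5 = f.
Latitude subsquare g = 6; +1 → 7 = h.

HH26fh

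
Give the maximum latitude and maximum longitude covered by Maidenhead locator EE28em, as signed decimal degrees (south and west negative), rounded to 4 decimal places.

-41.4583, -95.5833

Field E=4, E=4: +4·20° lon, +4·10° lat → SW at lon -100°, lat -50°.
Square 2, 8: +2·2° lon, +8·1° lat → SW at lon -96°, lat -42°.
Subsquare e=4, m=12: +4·0.0833333° lon, +12·0.0416667° lat → SW at lon -95.6667°, lat -41.5°.
Cell spans 0.0833333° lon × 0.0416667° lat. NE corner is SW corner plus one full cell.
latitude -41.4583, longitude -95.5833.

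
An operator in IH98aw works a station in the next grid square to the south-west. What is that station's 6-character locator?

IH88xv

Longitude subsquare a = 0; −1 → -1, wraps to 23 = x, carry into square.
Longitude square 9; −1 → 8.
Latitude subsquare w = 22; −1 → 21 = v.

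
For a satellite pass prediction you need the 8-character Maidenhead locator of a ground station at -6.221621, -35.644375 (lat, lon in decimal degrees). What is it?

Shift to the Maidenhead origin (180°W, 90°S): lon 144.35563, lat 83.77838.
Field: 144.35563/20 → 7 → H, 83.77838/10 → 8 → I; chars HI.
Square: 4.35563/2 → 2, 3.77838/1 → 3; chars 23.
Subsquare: 0.35563/0.0833333 → 4 → e, 0.77838/0.0416667 → 18 → s; chars es.
Extended square: 0.02229/0.00833333 → 2, 0.02838/0.00416667 → 6; chars 26.

HI23es26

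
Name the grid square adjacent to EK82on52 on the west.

Longitude extended square 5; −1 → 4.
The latitude characters are unchanged.

EK82on42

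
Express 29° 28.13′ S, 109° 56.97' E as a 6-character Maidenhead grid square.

OG40xm

Shift to the Maidenhead origin (180°W, 90°S): lon 289.9495, lat 60.5312.
Field: 289.9495/20 → 14 → O, 60.5312/10 → 6 → G; chars OG.
Square: 9.9495/2 → 4, 0.5312/1 → 0; chars 40.
Subsquare: 1.9495/0.0833333 → 23 → x, 0.5312/0.0416667 → 12 → m; chars xm.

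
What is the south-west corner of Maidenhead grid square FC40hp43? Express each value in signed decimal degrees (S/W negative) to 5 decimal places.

Field F=5, C=2: +5·20° lon, +2·10° lat → SW at lon -80°, lat -70°.
Square 4, 0: +4·2° lon, +0·1° lat → SW at lon -72°, lat -70°.
Subsquare h=7, p=15: +7·0.0833333° lon, +15·0.0416667° lat → SW at lon -71.4167°, lat -69.375°.
Extended square 4, 3: +4·0.00833333° lon, +3·0.00416667° lat → SW at lon -71.3833°, lat -69.3625°.
latitude -69.36250, longitude -71.38333.

-69.36250, -71.38333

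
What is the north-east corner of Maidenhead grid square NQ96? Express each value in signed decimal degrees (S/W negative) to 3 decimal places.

77.000, 100.000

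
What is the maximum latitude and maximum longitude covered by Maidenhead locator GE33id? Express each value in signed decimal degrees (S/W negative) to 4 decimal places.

Field G=6, E=4: +6·20° lon, +4·10° lat → SW at lon -60°, lat -50°.
Square 3, 3: +3·2° lon, +3·1° lat → SW at lon -54°, lat -47°.
Subsquare i=8, d=3: +8·0.0833333° lon, +3·0.0416667° lat → SW at lon -53.3333°, lat -46.875°.
Cell spans 0.0833333° lon × 0.0416667° lat. NE corner is SW corner plus one full cell.
latitude -46.8333, longitude -53.2500.

-46.8333, -53.2500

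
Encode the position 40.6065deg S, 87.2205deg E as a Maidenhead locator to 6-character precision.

Add 180° to longitude and 90° to latitude: 267.2205, 49.3935.
Field: lon ⌊267.2205/20⌋ = 13 → N; lat ⌊49.3935/10⌋ = 4 → E.
Square: lon ⌊7.2205/2⌋ = 3; lat ⌊9.3935/1⌋ = 9.
Subsquare: lon ⌊1.2205/0.0833333⌋ = 14 → o; lat ⌊0.3935/0.0416667⌋ = 9 → j.

NE39oj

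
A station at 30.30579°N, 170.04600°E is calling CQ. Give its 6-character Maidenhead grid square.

RM50ah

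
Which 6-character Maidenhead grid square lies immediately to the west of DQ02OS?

Longitude subsquare o = 14; −1 → 13 = n.
The latitude characters are unchanged.

DQ02ns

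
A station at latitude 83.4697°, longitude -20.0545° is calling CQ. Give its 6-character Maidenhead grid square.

Add 180° to longitude and 90° to latitude: 159.9455, 173.4697.
Field: lon ⌊159.9455/20⌋ = 7 → H; lat ⌊173.4697/10⌋ = 17 → R.
Square: lon ⌊19.9455/2⌋ = 9; lat ⌊3.4697/1⌋ = 3.
Subsquare: lon ⌊1.9455/0.0833333⌋ = 23 → x; lat ⌊0.4697/0.0416667⌋ = 11 → l.

HR93xl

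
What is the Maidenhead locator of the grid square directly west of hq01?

Longitude square 0; −1 → -1, wraps to 9, carry into field.
Longitude field H = 7; −1 → 6 = G.
The latitude characters are unchanged.

GQ91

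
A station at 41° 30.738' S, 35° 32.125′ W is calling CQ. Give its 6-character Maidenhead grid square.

Shift to the Maidenhead origin (180°W, 90°S): lon 144.4646, lat 48.4877.
Field: lon ⌊144.4646/20⌋ = 7 → H; lat ⌊48.4877/10⌋ = 4 → E.
Square: lon ⌊4.4646/2⌋ = 2; lat ⌊8.4877/1⌋ = 8.
Subsquare: lon ⌊0.4646/0.0833333⌋ = 5 → f; lat ⌊0.4877/0.0416667⌋ = 11 → l.

HE28fl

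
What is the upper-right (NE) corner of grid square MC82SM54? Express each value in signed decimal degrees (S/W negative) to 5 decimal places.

-67.47917, 77.55000

Field M=12, C=2: +12·20° lon, +2·10° lat → SW at lon 60°, lat -70°.
Square 8, 2: +8·2° lon, +2·1° lat → SW at lon 76°, lat -68°.
Subsquare s=18, m=12: +18·0.0833333° lon, +12·0.0416667° lat → SW at lon 77.5°, lat -67.5°.
Extended square 5, 4: +5·0.00833333° lon, +4·0.00416667° lat → SW at lon 77.5417°, lat -67.4833°.
Cell spans 0.00833333° lon × 0.00416667° lat. NE corner is SW corner plus one full cell.
latitude -67.47917, longitude 77.55000.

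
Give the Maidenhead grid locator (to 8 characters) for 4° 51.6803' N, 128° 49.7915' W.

CJ54ou06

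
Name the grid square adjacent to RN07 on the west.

Longitude square 0; −1 → -1, wraps to 9, carry into field.
Longitude field R = 17; −1 → 16 = Q.
The latitude characters are unchanged.

QN97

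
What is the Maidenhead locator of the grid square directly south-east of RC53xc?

RC63ab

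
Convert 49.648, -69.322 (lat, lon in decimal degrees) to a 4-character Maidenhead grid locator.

FN59

Offset from 180°W / 90°S: lon 110.68°, lat 139.65°.
Field: 110.68/20 → 5 → F, 139.65/10 → 13 → N; chars FN.
Square: 10.68/2 → 5, 9.65/1 → 9; chars 59.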